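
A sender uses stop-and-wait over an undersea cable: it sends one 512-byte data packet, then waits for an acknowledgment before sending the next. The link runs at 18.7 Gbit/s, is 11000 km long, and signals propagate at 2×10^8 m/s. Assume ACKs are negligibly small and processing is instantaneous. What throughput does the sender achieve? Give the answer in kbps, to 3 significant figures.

37.2 kbps

t_tx = L/R = 4096/18700000000 = 2.19037e-07 s.
t_prop = 11000000/200000000 = 0.055 s; RTT = 0.11 s.
Cycle = t_tx + RTT = 0.11 s.
Throughput = L / cycle = 4096 / 0.11 = 37.2 kbps.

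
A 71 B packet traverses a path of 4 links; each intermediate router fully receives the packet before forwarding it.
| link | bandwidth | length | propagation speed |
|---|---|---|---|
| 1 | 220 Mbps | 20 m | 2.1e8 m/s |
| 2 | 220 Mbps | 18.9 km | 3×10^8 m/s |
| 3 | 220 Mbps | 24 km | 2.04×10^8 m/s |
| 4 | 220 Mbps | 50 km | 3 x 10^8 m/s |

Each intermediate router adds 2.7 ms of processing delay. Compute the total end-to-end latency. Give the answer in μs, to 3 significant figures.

8460 μs

L = 71 × 8 = 568 bits.
Transmission delay per hop = L/R = 568/220000000 = 2.58182 μs; 4 hops → 10.3273 μs.
Propagation delays (d/s per hop): 0.0952381, 63, 117.647, 166.667 μs; sum = 347.409 μs.
Processing at 3 router(s): 3 × 2.7 ms = 8100 μs.
End-to-end = 8460 μs.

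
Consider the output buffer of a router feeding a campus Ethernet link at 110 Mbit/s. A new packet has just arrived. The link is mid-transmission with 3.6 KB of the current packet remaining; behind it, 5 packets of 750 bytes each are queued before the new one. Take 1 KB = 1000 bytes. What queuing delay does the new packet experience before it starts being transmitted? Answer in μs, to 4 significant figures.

534.5 μs

Each queued packet: L/R = 6000/110000000 = 54.5455 μs.
5 queued → 272.727 μs.
Plus remaining 28800 bits of current packet: 261.818 μs.
Queuing delay = 534.5 μs.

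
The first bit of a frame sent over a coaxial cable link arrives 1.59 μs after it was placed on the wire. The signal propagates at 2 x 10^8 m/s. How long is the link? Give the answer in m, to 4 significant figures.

318.0 m

d = s × t_prop = 200000000 × 1.59e-06 = 318.0 m.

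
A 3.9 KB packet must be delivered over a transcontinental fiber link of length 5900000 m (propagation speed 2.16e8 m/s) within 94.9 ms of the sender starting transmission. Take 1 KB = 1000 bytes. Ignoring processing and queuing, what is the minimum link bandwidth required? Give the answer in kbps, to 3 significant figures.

462 kbps

L = 31200 bits.
Propagation delay = 5900000 / 216000000 = 27.3148 ms.
Transmission budget = 94.9 − 27.3148 = 67.5852 ms.
R ≥ L / t_tx = 31200 bits / 0.0675852 s = 462 kbps.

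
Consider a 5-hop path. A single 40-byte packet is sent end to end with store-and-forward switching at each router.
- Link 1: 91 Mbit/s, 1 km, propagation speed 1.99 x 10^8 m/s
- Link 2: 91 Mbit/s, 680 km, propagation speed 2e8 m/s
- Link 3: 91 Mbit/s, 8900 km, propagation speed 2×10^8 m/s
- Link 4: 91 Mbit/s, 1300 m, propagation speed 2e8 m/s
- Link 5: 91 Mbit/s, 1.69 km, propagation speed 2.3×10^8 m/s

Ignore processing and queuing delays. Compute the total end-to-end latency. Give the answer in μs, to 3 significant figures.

L = 40 × 8 = 320 bits.
Transmission delay per hop = L/R = 320/91000000 = 3.51648 μs; 5 hops → 17.5824 μs.
Propagation delays (d/s per hop): 5.02513, 3400, 44500, 6.5, 7.34783 μs; sum = 47918.9 μs.
End-to-end = 47900 μs.

47900 μs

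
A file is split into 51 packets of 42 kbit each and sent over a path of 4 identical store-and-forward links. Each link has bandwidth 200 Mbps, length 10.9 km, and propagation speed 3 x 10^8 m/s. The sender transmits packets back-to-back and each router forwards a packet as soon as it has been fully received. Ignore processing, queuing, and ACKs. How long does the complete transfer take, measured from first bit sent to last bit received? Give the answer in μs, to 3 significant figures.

11500 μs

Per-hop transmission t_tx = L/R = 42000/200000000 = 210 μs.
Per-hop propagation t_prop = 10900/300000000 = 36.3333 μs.
Pipeline fill: first packet needs 4·t_tx to clear all hops; remaining 50 packets each add one t_tx.
Total = (4+51-1)·t_tx + 4·t_prop = 54·210 + 4·36.3333 = 11500 μs.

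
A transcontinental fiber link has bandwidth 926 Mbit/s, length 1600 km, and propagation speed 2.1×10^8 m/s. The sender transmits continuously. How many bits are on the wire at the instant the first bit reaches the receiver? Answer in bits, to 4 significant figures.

Propagation delay = 1600000 / 210000000 = 0.00761905 s.
BDP = R × t_prop = 926000000 × 0.00761905 = 7055240 bits.

7055000 bits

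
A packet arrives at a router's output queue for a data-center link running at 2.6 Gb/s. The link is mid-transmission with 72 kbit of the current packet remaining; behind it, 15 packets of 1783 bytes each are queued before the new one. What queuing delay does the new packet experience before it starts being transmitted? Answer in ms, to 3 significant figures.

Each queued packet: L/R = 14264/2600000000 = 0.00548615 ms.
15 queued → 0.0822923 ms.
Plus remaining 72000 bits of current packet: 0.0276923 ms.
Queuing delay = 0.110 ms.

0.110 ms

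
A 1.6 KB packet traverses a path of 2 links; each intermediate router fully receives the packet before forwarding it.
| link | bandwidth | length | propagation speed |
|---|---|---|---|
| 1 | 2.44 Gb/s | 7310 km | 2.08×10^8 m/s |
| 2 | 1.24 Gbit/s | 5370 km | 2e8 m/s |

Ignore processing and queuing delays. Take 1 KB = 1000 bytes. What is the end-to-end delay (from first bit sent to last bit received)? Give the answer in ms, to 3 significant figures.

L = 12800 bits.
Transmission delays (L/R per hop): 0.0052459, 0.0103226 ms; sum = 0.0155685 ms.
Propagation delays (d/s per hop): 35.1442, 26.85 ms; sum = 61.9942 ms.
End-to-end = 62.0 ms.

62.0 ms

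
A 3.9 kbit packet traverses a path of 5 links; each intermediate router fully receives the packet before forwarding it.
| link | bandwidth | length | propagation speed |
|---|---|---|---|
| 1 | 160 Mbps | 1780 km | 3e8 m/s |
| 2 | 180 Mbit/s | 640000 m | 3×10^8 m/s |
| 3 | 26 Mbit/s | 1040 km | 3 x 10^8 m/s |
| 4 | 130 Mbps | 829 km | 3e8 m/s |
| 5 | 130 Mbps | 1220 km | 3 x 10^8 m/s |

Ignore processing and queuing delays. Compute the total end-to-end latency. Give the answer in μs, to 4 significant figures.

L = 3900 bits.
Transmission delays (L/R per hop): 24.375, 21.6667, 150, 30, 30 μs; sum = 256.042 μs.
Propagation delays (d/s per hop): 5933.33, 2133.33, 3466.67, 2763.33, 4066.67 μs; sum = 18363.3 μs.
End-to-end = 18620 μs.

18620 μs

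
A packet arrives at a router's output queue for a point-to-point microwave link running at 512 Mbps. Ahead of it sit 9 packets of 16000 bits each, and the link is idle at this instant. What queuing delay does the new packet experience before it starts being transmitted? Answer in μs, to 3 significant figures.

281 μs

Each queued packet: L/R = 16000/512000000 = 31.25 μs.
9 queued → 281.25 μs.
Queuing delay = 281 μs.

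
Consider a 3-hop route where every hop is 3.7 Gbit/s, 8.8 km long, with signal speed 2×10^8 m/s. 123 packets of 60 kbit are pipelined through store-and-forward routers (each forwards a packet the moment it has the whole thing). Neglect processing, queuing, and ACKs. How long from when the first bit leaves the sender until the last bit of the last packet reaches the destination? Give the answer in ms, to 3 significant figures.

2.16 ms

Per-hop transmission t_tx = L/R = 60000/3700000000 = 0.0162162 ms.
Per-hop propagation t_prop = 8800/200000000 = 0.044 ms.
Pipeline fill: first packet needs 3·t_tx to clear all hops; remaining 122 packets each add one t_tx.
Total = (3+123-1)·t_tx + 3·t_prop = 125·0.0162162 + 3·0.044 = 2.16 ms.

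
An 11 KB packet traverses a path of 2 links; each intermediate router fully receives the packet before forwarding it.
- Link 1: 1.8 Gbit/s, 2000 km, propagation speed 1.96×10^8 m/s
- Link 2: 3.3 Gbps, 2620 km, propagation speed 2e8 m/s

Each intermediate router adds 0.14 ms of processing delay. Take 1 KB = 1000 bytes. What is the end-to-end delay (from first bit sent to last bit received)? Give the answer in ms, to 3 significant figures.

L = 88000 bits.
Transmission delays (L/R per hop): 0.0488889, 0.0266667 ms; sum = 0.0755556 ms.
Propagation delays (d/s per hop): 10.2041, 13.1 ms; sum = 23.3041 ms.
Processing at 1 router(s): 1 × 0.14 ms = 0.14 ms.
End-to-end = 23.5 ms.

23.5 ms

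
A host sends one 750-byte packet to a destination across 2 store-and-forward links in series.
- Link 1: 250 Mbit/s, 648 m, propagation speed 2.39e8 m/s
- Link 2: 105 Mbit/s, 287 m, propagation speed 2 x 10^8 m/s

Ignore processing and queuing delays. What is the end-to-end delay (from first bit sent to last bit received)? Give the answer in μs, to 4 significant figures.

85.29 μs

L = 750 × 8 = 6000 bits.
Transmission delays (L/R per hop): 24, 57.1429 μs; sum = 81.1429 μs.
Propagation delays (d/s per hop): 2.7113, 1.435 μs; sum = 4.1463 μs.
End-to-end = 85.29 μs.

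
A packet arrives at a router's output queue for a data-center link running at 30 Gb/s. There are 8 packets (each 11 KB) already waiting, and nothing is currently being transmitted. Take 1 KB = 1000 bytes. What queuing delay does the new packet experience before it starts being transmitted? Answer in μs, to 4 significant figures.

23.47 μs

Each queued packet: L/R = 88000/30000000000 = 2.93333 μs.
8 queued → 23.4667 μs.
Queuing delay = 23.47 μs.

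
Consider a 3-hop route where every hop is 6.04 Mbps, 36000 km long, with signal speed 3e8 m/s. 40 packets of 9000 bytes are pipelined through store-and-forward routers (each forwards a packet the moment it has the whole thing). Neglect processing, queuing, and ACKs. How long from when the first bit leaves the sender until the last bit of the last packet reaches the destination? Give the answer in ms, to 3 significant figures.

Per-hop transmission t_tx = L/R = 72000/6040000 = 11.9205 ms.
Per-hop propagation t_prop = 36000000/300000000 = 120 ms.
Pipeline fill: first packet needs 3·t_tx to clear all hops; remaining 39 packets each add one t_tx.
Total = (3+40-1)·t_tx + 3·t_prop = 42·11.9205 + 3·120 = 861 ms.

861 ms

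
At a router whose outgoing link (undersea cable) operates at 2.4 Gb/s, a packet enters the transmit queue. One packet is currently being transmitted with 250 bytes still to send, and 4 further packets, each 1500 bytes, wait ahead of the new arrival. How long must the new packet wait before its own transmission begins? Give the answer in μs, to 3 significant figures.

20.8 μs

Each queued packet: L/R = 12000/2400000000 = 5 μs.
4 queued → 20 μs.
Plus remaining 2000 bits of current packet: 0.833333 μs.
Queuing delay = 20.8 μs.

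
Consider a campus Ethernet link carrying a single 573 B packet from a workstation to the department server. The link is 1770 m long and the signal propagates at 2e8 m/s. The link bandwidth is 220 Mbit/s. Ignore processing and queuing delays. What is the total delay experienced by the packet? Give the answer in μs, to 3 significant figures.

29.7 μs

L = 573 × 8 = 4584 bits.
Transmission delay = L/R = 4584 / 220000000 = 20.8364 μs.
Propagation delay = d/s = 1770 m / 200000000 m/s = 8.85 μs.
Total = 29.7 μs.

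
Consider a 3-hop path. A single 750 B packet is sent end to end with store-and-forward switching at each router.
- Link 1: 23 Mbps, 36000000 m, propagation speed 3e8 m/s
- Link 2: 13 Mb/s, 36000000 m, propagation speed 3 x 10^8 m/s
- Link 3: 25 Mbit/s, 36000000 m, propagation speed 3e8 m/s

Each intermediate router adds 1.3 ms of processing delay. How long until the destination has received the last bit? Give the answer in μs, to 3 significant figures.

L = 750 × 8 = 6000 bits.
Transmission delays (L/R per hop): 260.87, 461.538, 240 μs; sum = 962.408 μs.
Propagation delays (d/s per hop): 120000, 120000, 120000 μs; sum = 360000 μs.
Processing at 2 router(s): 2 × 1.3 ms = 2600 μs.
End-to-end = 364000 μs.

364000 μs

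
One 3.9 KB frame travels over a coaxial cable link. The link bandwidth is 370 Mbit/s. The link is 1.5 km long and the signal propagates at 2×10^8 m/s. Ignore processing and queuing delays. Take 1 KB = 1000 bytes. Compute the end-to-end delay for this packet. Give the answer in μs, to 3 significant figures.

L = 31200 bits.
Transmission delay = L/R = 31200 / 370000000 = 84.3243 μs.
Propagation delay = d/s = 1500 m / 200000000 m/s = 7.5 μs.
Total = 91.8 μs.

91.8 μs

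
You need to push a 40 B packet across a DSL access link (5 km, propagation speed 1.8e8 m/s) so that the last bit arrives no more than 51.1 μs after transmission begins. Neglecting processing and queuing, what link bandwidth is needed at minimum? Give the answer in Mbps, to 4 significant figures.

13.72 Mbps

L = 320 bits.
Propagation delay = 5000 / 180000000 = 27.7778 μs.
Transmission budget = 51.1 − 27.7778 = 23.3222 μs.
R ≥ L / t_tx = 320 bits / 2.33222e-05 s = 13.72 Mbps.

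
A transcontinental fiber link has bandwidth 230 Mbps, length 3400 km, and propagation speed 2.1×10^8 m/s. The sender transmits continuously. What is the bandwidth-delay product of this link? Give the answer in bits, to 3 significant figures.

3720000 bits

Propagation delay = 3400000 / 210000000 = 0.0161905 s.
BDP = R × t_prop = 230000000 × 0.0161905 = 3723810 bits.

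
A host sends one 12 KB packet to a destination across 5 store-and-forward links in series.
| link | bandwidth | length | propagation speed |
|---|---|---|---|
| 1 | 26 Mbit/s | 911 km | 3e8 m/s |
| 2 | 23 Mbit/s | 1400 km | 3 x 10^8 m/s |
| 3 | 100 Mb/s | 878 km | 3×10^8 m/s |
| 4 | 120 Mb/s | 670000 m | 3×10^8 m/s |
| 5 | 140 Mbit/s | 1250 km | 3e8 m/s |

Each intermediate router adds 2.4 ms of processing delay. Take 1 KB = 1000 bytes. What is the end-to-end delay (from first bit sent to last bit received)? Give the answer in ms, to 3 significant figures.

36.9 ms

L = 96000 bits.
Transmission delays (L/R per hop): 3.69231, 4.17391, 0.96, 0.8, 0.685714 ms; sum = 10.3119 ms.
Propagation delays (d/s per hop): 3.03667, 4.66667, 2.92667, 2.23333, 4.16667 ms; sum = 17.03 ms.
Processing at 4 router(s): 4 × 2.4 ms = 9.6 ms.
End-to-end = 36.9 ms.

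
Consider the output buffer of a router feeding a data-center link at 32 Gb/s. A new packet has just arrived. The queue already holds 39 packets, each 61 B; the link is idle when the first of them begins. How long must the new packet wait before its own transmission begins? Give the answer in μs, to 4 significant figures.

Each queued packet: L/R = 488/32000000000 = 0.01525 μs.
39 queued → 0.59475 μs.
Queuing delay = 0.5948 μs.

0.5948 μs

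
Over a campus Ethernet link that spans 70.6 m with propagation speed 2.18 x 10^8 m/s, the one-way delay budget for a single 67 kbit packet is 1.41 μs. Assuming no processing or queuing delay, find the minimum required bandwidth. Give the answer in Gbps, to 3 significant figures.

Propagation delay = 70.6 / 2.18e+08 = 0.323853 μs.
Transmission budget = 1.41 − 0.323853 = 1.08615 μs.
R ≥ L / t_tx = 67000 bits / 1.08615e-06 s = 61.7 Gbps.

61.7 Gbps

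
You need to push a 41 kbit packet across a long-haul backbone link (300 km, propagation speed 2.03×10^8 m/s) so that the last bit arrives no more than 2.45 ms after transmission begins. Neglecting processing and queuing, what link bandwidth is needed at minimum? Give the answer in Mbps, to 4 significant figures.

Propagation delay = 300000 / 2.03e+08 = 1.47783 ms.
Transmission budget = 2.45 − 1.47783 = 0.972167 ms.
R ≥ L / t_tx = 41000 bits / 0.000972167 s = 42.17 Mbps.

42.17 Mbps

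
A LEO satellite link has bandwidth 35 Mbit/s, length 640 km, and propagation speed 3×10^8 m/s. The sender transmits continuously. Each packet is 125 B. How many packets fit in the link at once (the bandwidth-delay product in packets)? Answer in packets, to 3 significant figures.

74.7 packets

Propagation delay = 640000 / 300000000 = 0.00213333 s.
BDP = R × t_prop = 35000000 × 0.00213333 = 74666.7 bits.
In packets of 1000 bits: 74.7 packets.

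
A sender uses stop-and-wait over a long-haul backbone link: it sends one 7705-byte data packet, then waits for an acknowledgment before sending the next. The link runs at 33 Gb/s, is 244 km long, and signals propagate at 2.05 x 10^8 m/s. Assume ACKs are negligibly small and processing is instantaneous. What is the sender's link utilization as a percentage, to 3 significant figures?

0.0784 %

t_tx = L/R = 61640/33000000000 = 1.86788e-06 s.
t_prop = 244000/2.05e+08 = 0.00119024 s; RTT = 0.00238049 s.
Cycle = t_tx + RTT = 0.00238236 s.
Utilization = t_tx / cycle = 1.86788e-06/0.00238236 = 0.0784 %.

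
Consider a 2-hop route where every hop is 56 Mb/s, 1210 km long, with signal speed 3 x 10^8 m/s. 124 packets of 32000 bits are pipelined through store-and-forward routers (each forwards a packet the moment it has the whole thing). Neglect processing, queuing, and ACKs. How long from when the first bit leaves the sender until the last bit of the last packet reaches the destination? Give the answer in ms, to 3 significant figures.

79.5 ms

Per-hop transmission t_tx = L/R = 32000/56000000 = 0.571429 ms.
Per-hop propagation t_prop = 1210000/300000000 = 4.03333 ms.
Pipeline fill: first packet needs 2·t_tx to clear all hops; remaining 123 packets each add one t_tx.
Total = (2+124-1)·t_tx + 2·t_prop = 125·0.571429 + 2·4.03333 = 79.5 ms.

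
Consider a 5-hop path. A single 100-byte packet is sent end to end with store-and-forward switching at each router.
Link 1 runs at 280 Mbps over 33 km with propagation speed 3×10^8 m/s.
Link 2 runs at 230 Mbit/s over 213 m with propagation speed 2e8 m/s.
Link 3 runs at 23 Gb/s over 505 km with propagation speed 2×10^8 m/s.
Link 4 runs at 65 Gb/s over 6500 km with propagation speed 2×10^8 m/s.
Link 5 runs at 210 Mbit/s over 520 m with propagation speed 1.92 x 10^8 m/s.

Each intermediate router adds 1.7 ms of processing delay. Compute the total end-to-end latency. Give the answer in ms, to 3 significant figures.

41.9 ms

L = 100 × 8 = 800 bits.
Transmission delays (L/R per hop): 0.00285714, 0.00347826, 3.47826e-05, 1.23077e-05, 0.00380952 ms; sum = 0.010192 ms.
Propagation delays (d/s per hop): 0.11, 0.001065, 2.525, 32.5, 0.00270833 ms; sum = 35.1388 ms.
Processing at 4 router(s): 4 × 1.7 ms = 6.8 ms.
End-to-end = 41.9 ms.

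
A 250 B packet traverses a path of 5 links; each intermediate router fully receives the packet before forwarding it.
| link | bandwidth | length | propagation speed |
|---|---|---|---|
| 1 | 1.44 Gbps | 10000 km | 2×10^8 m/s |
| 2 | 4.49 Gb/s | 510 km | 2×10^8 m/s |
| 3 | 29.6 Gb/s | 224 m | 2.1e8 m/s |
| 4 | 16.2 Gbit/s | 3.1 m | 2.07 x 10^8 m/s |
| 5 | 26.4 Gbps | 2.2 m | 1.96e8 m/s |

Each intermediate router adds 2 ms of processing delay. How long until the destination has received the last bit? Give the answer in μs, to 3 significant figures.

L = 250 × 8 = 2000 bits.
Transmission delays (L/R per hop): 1.38889, 0.445434, 0.0675676, 0.123457, 0.0757576 μs; sum = 2.10111 μs.
Propagation delays (d/s per hop): 50000, 2550, 1.06667, 0.0149758, 0.0112245 μs; sum = 52551.1 μs.
Processing at 4 router(s): 4 × 2 ms = 8000 μs.
End-to-end = 60600 μs.

60600 μs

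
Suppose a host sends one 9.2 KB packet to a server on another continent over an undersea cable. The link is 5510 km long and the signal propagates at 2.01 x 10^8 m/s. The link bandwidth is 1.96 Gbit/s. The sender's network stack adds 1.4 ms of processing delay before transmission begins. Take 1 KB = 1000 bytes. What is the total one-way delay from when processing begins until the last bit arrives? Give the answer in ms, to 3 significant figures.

28.9 ms

L = 73600 bits.
Transmission delay = L/R = 73600 / 1960000000 = 0.037551 ms.
Propagation delay = d/s = 5510000 m / 2.01e+08 m/s = 27.4129 ms.
Plus processing delay 1.4 ms = 1.4 ms.
Total = 28.9 ms.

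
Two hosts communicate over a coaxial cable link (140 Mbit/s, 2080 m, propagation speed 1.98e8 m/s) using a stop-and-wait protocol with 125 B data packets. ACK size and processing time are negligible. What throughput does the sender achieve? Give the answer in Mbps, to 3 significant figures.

35.5 Mbps

t_tx = L/R = 1000/140000000 = 7.14286e-06 s.
t_prop = 2080/198000000 = 1.05051e-05 s; RTT = 2.10101e-05 s.
Cycle = t_tx + RTT = 2.8153e-05 s.
Throughput = L / cycle = 1000 / 2.8153e-05 = 35.5 Mbps.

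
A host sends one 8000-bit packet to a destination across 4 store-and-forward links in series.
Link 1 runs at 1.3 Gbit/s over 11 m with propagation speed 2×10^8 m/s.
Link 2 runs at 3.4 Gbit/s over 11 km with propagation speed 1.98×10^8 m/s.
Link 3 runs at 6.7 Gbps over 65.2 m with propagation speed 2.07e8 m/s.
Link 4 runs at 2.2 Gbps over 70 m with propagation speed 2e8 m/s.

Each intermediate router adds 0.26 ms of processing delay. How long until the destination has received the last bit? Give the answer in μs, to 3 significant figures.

850 μs

Transmission delays (L/R per hop): 6.15385, 2.35294, 1.19403, 3.63636 μs; sum = 13.3372 μs.
Propagation delays (d/s per hop): 0.055, 55.5556, 0.314976, 0.35 μs; sum = 56.2755 μs.
Processing at 3 router(s): 3 × 0.26 ms = 780 μs.
End-to-end = 850 μs.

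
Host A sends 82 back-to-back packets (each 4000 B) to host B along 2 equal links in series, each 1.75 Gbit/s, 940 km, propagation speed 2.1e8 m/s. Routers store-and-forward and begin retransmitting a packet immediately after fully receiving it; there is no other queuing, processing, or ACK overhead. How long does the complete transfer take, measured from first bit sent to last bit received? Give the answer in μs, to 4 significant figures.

10470 μs

Per-hop transmission t_tx = L/R = 32000/1750000000 = 18.2857 μs.
Per-hop propagation t_prop = 940000/210000000 = 4476.19 μs.
Pipeline fill: first packet needs 2·t_tx to clear all hops; remaining 81 packets each add one t_tx.
Total = (2+82-1)·t_tx + 2·t_prop = 83·18.2857 + 2·4476.19 = 10470 μs.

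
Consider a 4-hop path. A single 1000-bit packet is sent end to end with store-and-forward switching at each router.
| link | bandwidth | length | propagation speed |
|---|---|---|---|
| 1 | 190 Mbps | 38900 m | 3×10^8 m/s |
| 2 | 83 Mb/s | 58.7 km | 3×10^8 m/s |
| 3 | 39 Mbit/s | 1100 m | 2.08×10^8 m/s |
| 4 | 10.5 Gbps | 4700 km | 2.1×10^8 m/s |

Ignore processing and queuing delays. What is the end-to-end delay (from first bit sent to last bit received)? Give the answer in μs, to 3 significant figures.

Transmission delays (L/R per hop): 5.26316, 12.0482, 25.641, 0.0952381 μs; sum = 43.0476 μs.
Propagation delays (d/s per hop): 129.667, 195.667, 5.28846, 22381 μs; sum = 22711.6 μs.
End-to-end = 22800 μs.

22800 μs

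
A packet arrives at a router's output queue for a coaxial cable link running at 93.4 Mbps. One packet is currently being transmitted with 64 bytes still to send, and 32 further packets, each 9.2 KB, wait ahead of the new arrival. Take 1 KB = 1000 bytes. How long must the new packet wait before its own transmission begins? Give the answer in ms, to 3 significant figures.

Each queued packet: L/R = 73600/93400000 = 0.788009 ms.
32 queued → 25.2163 ms.
Plus remaining 512 bits of current packet: 0.0054818 ms.
Queuing delay = 25.2 ms.

25.2 ms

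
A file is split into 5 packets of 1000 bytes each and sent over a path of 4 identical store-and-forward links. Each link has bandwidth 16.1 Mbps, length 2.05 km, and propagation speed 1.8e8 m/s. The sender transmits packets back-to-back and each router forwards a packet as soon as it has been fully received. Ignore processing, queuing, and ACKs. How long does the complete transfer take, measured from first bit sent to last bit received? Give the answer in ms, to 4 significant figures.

4.021 ms

Per-hop transmission t_tx = L/R = 8000/1.61e+07 = 0.496894 ms.
Per-hop propagation t_prop = 2050/180000000 = 0.0113889 ms.
Pipeline fill: first packet needs 4·t_tx to clear all hops; remaining 4 packets each add one t_tx.
Total = (4+5-1)·t_tx + 4·t_prop = 8·0.496894 + 4·0.0113889 = 4.021 ms.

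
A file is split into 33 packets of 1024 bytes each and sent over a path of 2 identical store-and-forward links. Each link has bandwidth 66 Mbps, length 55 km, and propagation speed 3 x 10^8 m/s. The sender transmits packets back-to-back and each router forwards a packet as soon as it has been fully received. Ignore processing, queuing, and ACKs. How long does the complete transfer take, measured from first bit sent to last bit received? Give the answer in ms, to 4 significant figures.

4.587 ms

Per-hop transmission t_tx = L/R = 8192/66000000 = 0.124121 ms.
Per-hop propagation t_prop = 55000/300000000 = 0.183333 ms.
Pipeline fill: first packet needs 2·t_tx to clear all hops; remaining 32 packets each add one t_tx.
Total = (2+33-1)·t_tx + 2·t_prop = 34·0.124121 + 2·0.183333 = 4.587 ms.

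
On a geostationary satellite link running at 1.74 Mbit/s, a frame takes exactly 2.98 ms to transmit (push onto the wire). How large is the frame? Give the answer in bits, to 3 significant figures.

5190 bits

L = R × t_tx = 1740000 b/s × 0.00298 s = 5185.2 bits.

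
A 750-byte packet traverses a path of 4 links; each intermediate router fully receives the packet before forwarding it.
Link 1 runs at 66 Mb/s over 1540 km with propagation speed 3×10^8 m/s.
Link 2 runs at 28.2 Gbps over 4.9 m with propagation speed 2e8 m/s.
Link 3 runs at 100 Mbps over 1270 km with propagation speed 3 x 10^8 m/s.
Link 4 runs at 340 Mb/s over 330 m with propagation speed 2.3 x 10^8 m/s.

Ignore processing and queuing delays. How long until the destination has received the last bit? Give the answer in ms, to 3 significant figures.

L = 750 × 8 = 6000 bits.
Transmission delays (L/R per hop): 0.0909091, 0.000212766, 0.06, 0.0176471 ms; sum = 0.168769 ms.
Propagation delays (d/s per hop): 5.13333, 2.45e-05, 4.23333, 0.00143478 ms; sum = 9.36813 ms.
End-to-end = 9.54 ms.

9.54 ms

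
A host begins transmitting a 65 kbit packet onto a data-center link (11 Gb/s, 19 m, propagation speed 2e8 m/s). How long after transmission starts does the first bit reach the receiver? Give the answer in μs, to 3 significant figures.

0.0950 μs

First bit experiences only propagation delay: d/s = 19/200000000 = 0.0950 μs.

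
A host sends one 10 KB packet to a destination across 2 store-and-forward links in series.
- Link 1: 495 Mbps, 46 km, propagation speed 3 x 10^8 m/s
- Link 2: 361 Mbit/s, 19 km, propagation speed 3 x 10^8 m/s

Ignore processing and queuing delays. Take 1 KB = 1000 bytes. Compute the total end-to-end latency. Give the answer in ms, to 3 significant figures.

0.600 ms

L = 80000 bits.
Transmission delays (L/R per hop): 0.161616, 0.221607 ms; sum = 0.383223 ms.
Propagation delays (d/s per hop): 0.153333, 0.0633333 ms; sum = 0.216667 ms.
End-to-end = 0.600 ms.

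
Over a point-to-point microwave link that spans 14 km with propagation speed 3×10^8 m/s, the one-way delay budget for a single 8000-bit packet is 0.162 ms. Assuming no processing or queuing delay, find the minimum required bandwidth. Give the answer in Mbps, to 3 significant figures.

69.4 Mbps

Propagation delay = 14000 / 300000000 = 0.0466667 ms.
Transmission budget = 0.162 − 0.0466667 = 0.115333 ms.
R ≥ L / t_tx = 8000 bits / 0.000115333 s = 69.4 Mbps.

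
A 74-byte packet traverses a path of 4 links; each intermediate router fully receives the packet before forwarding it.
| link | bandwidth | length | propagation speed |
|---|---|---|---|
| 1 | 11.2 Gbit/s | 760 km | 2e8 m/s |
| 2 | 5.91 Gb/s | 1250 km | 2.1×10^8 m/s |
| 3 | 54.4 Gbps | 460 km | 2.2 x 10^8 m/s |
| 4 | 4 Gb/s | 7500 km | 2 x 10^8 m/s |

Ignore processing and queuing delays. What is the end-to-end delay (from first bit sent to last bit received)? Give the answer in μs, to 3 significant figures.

L = 74 × 8 = 592 bits.
Transmission delays (L/R per hop): 0.0528571, 0.100169, 0.0108824, 0.148 μs; sum = 0.311909 μs.
Propagation delays (d/s per hop): 3800, 5952.38, 2090.91, 37500 μs; sum = 49343.3 μs.
End-to-end = 49300 μs.

49300 μs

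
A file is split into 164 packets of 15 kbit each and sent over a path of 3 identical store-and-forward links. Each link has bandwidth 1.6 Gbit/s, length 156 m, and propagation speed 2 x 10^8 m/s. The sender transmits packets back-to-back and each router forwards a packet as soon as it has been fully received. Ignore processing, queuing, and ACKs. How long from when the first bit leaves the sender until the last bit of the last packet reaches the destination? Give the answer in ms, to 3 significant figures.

Per-hop transmission t_tx = L/R = 15000/1600000000 = 0.009375 ms.
Per-hop propagation t_prop = 156/200000000 = 0.00078 ms.
Pipeline fill: first packet needs 3·t_tx to clear all hops; remaining 163 packets each add one t_tx.
Total = (3+164-1)·t_tx + 3·t_prop = 166·0.009375 + 3·0.00078 = 1.56 ms.

1.56 ms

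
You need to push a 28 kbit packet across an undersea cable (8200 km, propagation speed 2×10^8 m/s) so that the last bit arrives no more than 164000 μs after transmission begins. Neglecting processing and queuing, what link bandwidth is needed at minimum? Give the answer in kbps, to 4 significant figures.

Propagation delay = 8200000 / 200000000 = 41000 μs.
Transmission budget = 164000 − 41000 = 123000 μs.
R ≥ L / t_tx = 28000 bits / 0.123 s = 227.6 kbps.

227.6 kbps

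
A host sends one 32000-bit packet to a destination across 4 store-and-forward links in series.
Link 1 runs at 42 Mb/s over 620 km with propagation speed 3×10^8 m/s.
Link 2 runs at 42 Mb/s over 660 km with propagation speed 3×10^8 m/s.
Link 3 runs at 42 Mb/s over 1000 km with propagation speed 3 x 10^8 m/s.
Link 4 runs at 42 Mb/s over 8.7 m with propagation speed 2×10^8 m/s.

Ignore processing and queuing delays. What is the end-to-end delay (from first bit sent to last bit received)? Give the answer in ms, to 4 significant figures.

10.65 ms

Transmission delay per hop = L/R = 32000/42000000 = 0.761905 ms; 4 hops → 3.04762 ms.
Propagation delays (d/s per hop): 2.06667, 2.2, 3.33333, 4.35e-05 ms; sum = 7.60004 ms.
End-to-end = 10.65 ms.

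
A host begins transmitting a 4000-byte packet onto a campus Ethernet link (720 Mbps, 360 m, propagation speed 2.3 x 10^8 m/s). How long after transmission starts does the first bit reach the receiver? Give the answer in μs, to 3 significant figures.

First bit experiences only propagation delay: d/s = 360/2.3e+08 = 1.57 μs.

1.57 μs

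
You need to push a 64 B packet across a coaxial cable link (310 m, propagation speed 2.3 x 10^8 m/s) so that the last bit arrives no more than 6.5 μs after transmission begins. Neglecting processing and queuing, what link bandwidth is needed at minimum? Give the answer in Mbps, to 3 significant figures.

99.4 Mbps

L = 512 bits.
Propagation delay = 310 / 2.3e+08 = 1.34783 μs.
Transmission budget = 6.5 − 1.34783 = 5.15217 μs.
R ≥ L / t_tx = 512 bits / 5.15217e-06 s = 99.4 Mbps.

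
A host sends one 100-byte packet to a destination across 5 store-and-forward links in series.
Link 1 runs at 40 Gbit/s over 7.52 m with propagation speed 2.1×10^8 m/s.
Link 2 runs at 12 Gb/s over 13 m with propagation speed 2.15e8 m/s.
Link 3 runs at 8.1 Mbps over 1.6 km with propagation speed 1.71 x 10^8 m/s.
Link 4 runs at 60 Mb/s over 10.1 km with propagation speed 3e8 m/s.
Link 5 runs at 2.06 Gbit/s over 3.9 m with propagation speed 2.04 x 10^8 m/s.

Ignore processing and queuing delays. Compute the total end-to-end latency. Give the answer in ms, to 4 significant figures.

0.1557 ms

L = 100 × 8 = 800 bits.
Transmission delays (L/R per hop): 2e-05, 6.66667e-05, 0.0987654, 0.0133333, 0.00038835 ms; sum = 0.112574 ms.
Propagation delays (d/s per hop): 3.58095e-05, 6.04651e-05, 0.00935673, 0.0336667, 1.91176e-05 ms; sum = 0.0431388 ms.
End-to-end = 0.1557 ms.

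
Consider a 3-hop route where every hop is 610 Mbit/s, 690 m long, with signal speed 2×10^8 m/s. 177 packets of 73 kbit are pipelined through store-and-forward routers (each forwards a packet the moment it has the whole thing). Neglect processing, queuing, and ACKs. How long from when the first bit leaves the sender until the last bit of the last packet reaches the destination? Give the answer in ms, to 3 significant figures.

21.4 ms

Per-hop transmission t_tx = L/R = 73000/610000000 = 0.119672 ms.
Per-hop propagation t_prop = 690/200000000 = 0.00345 ms.
Pipeline fill: first packet needs 3·t_tx to clear all hops; remaining 176 packets each add one t_tx.
Total = (3+177-1)·t_tx + 3·t_prop = 179·0.119672 + 3·0.00345 = 21.4 ms.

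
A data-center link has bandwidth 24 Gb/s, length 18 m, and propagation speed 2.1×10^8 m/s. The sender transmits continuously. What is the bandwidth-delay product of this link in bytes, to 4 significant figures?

257.1 bytes

Propagation delay = 18 / 210000000 = 8.57143e-08 s.
BDP = R × t_prop = 24000000000 × 8.57143e-08 = 2057.14 bits.
In bytes: 2057.14/8 = 257.1 bytes.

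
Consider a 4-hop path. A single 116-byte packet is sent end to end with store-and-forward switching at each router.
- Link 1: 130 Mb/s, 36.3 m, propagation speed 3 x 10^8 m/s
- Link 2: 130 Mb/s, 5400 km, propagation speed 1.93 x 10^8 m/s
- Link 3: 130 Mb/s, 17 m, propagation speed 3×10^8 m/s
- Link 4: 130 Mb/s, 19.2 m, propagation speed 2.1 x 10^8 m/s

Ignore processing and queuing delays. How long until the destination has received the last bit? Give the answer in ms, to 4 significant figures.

L = 116 × 8 = 928 bits.
Transmission delay per hop = L/R = 928/130000000 = 0.00713846 ms; 4 hops → 0.0285538 ms.
Propagation delays (d/s per hop): 0.000121, 27.9793, 5.66667e-05, 9.14286e-05 ms; sum = 27.9795 ms.
End-to-end = 28.01 ms.

28.01 ms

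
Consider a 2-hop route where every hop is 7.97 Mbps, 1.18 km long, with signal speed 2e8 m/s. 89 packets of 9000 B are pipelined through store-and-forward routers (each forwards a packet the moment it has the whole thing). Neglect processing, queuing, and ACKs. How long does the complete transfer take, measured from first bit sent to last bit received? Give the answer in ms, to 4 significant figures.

Per-hop transmission t_tx = L/R = 72000/7970000 = 9.03388 ms.
Per-hop propagation t_prop = 1180/200000000 = 0.0059 ms.
Pipeline fill: first packet needs 2·t_tx to clear all hops; remaining 88 packets each add one t_tx.
Total = (2+89-1)·t_tx + 2·t_prop = 90·9.03388 + 2·0.0059 = 813.1 ms.

813.1 ms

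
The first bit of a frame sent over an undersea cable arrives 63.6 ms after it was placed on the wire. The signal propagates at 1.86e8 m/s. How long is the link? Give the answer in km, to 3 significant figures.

11800 km

d = s × t_prop = 186000000 × 0.0636 = 11800 km.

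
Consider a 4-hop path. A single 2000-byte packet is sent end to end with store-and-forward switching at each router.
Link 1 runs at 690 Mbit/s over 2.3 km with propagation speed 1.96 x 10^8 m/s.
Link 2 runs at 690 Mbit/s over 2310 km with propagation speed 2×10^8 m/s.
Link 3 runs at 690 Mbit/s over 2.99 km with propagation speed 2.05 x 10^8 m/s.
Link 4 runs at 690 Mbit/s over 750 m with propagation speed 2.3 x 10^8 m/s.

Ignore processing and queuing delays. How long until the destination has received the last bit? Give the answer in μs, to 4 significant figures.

11670 μs

L = 2000 × 8 = 16000 bits.
Transmission delay per hop = L/R = 16000/690000000 = 23.1884 μs; 4 hops → 92.7536 μs.
Propagation delays (d/s per hop): 11.7347, 11550, 14.5854, 3.26087 μs; sum = 11579.6 μs.
End-to-end = 11670 μs.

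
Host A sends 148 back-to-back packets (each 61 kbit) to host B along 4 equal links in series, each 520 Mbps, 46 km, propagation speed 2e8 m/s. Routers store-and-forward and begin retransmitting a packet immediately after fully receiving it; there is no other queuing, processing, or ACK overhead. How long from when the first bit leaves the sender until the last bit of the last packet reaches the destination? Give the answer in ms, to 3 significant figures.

Per-hop transmission t_tx = L/R = 61000/520000000 = 0.117308 ms.
Per-hop propagation t_prop = 46000/200000000 = 0.23 ms.
Pipeline fill: first packet needs 4·t_tx to clear all hops; remaining 147 packets each add one t_tx.
Total = (4+148-1)·t_tx + 4·t_prop = 151·0.117308 + 4·0.23 = 18.6 ms.

18.6 ms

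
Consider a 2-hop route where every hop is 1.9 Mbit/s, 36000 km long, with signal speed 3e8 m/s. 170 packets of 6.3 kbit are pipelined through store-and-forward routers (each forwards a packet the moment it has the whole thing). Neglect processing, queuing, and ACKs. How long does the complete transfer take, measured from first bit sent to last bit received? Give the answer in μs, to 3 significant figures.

Per-hop transmission t_tx = L/R = 6300/1900000 = 3315.79 μs.
Per-hop propagation t_prop = 36000000/300000000 = 120000 μs.
Pipeline fill: first packet needs 2·t_tx to clear all hops; remaining 169 packets each add one t_tx.
Total = (2+170-1)·t_tx + 2·t_prop = 171·3315.79 + 2·120000 = 807000 μs.

807000 μs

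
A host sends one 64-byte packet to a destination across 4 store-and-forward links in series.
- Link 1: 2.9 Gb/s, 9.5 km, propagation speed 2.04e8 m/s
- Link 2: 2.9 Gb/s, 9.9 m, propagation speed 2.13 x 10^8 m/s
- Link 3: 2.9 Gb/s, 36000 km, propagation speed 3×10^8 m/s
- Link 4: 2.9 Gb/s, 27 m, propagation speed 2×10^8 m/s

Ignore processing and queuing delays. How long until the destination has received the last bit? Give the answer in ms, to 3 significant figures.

L = 64 × 8 = 512 bits.
Transmission delay per hop = L/R = 512/2900000000 = 0.000176552 ms; 4 hops → 0.000706207 ms.
Propagation delays (d/s per hop): 0.0465686, 4.64789e-05, 120, 0.000135 ms; sum = 120.047 ms.
End-to-end = 120 ms.

120 ms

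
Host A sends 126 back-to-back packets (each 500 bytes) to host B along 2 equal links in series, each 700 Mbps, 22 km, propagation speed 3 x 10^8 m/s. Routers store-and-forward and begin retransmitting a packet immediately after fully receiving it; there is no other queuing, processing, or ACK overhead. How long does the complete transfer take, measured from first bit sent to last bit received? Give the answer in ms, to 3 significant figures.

Per-hop transmission t_tx = L/R = 4000/700000000 = 0.00571429 ms.
Per-hop propagation t_prop = 22000/300000000 = 0.0733333 ms.
Pipeline fill: first packet needs 2·t_tx to clear all hops; remaining 125 packets each add one t_tx.
Total = (2+126-1)·t_tx + 2·t_prop = 127·0.00571429 + 2·0.0733333 = 0.872 ms.

0.872 ms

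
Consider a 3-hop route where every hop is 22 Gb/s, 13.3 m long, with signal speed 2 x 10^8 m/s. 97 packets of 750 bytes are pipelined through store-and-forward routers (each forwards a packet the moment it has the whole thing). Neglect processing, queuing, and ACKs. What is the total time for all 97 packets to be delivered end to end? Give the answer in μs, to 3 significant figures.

27.2 μs

Per-hop transmission t_tx = L/R = 6000/22000000000 = 0.272727 μs.
Per-hop propagation t_prop = 13.3/200000000 = 0.0665 μs.
Pipeline fill: first packet needs 3·t_tx to clear all hops; remaining 96 packets each add one t_tx.
Total = (3+97-1)·t_tx + 3·t_prop = 99·0.272727 + 3·0.0665 = 27.2 μs.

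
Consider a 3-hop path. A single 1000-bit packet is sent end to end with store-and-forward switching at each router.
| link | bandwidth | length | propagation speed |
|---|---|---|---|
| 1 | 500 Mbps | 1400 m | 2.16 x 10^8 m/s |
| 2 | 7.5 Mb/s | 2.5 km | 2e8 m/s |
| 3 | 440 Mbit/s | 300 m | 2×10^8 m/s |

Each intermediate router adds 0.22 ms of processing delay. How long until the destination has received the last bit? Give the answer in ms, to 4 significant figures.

0.5981 ms

Transmission delays (L/R per hop): 0.002, 0.133333, 0.00227273 ms; sum = 0.137606 ms.
Propagation delays (d/s per hop): 0.00648148, 0.0125, 0.0015 ms; sum = 0.0204815 ms.
Processing at 2 router(s): 2 × 0.22 ms = 0.44 ms.
End-to-end = 0.5981 ms.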